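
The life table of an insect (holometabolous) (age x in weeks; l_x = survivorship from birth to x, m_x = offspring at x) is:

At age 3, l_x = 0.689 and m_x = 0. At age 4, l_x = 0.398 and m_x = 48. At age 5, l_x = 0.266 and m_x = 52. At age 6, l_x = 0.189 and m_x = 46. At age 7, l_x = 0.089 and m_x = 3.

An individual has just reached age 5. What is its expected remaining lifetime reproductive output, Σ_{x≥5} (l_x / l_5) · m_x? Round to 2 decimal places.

85.69

l_5 = 0.266. Conditional survival from age 5 to x is l_x / l_5.
  x=5: (0.266/0.266) × 52 = 52.0000
  x=6: (0.189/0.266) × 46 = 32.6842
  x=7: (0.089/0.266) × 3 = 1.0038
Sum = 52.0000 + 32.6842 + 1.0038 = 85.6880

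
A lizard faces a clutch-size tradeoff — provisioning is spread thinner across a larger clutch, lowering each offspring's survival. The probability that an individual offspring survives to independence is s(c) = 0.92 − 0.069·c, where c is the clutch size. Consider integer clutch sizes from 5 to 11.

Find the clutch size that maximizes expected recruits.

Expected recruits = c × s(c):
  c=5: 5 × 0.575 = 2.875
  c=6: 6 × 0.506 = 3.036
  c=7: 7 × 0.437 = 3.059
  c=8: 8 × 0.368 = 2.944
  c=9: 9 × 0.299 = 2.691
  c=10: 10 × 0.230 = 2.300
  c=11: 11 × 0.161 = 1.771
Maximum at c = 7 (3.059 recruits).

7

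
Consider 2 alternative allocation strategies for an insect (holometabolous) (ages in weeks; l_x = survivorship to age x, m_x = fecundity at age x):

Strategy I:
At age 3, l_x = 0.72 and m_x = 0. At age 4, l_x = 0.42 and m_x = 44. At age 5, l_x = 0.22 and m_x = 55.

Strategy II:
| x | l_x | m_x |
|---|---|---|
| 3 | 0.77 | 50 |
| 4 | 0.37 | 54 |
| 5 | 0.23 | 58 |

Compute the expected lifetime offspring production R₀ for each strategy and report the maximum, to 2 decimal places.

71.82

Strategy I: R₀ = 0.72×0 + 0.42×44 + 0.22×55 = 30.5800
Strategy II: R₀ = 0.77×50 + 0.37×54 + 0.23×58 = 71.8200
Highest R₀: strategy II with 71.8200.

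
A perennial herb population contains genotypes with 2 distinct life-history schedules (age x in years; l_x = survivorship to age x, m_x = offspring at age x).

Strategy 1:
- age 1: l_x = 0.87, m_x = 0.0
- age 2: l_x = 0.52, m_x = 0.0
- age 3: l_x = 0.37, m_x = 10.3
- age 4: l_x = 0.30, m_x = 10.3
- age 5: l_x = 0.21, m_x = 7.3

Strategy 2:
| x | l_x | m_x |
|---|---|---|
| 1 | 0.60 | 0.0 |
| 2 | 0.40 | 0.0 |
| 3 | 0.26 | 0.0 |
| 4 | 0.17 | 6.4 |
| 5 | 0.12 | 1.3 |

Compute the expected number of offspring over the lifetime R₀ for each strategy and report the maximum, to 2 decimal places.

8.43

Strategy 1: R₀ = 0.87×0.0 + 0.52×0.0 + 0.37×10.3 + 0.30×10.3 + 0.21×7.3 = 8.4340
Strategy 2: R₀ = 0.60×0.0 + 0.40×0.0 + 0.26×0.0 + 0.17×6.4 + 0.12×1.3 = 1.2440
Highest R₀: strategy 1 with 8.4340.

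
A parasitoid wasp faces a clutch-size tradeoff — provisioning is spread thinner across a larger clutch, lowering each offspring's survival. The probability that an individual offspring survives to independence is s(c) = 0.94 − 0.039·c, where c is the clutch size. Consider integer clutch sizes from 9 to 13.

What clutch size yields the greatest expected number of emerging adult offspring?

12

Expected emerging adult offspring = c × s(c):
  c=9: 9 × 0.589 = 5.301
  c=10: 10 × 0.550 = 5.500
  c=11: 11 × 0.511 = 5.621
  c=12: 12 × 0.472 = 5.664
  c=13: 13 × 0.433 = 5.629
Maximum at c = 12 (5.664 emerging adult offspring).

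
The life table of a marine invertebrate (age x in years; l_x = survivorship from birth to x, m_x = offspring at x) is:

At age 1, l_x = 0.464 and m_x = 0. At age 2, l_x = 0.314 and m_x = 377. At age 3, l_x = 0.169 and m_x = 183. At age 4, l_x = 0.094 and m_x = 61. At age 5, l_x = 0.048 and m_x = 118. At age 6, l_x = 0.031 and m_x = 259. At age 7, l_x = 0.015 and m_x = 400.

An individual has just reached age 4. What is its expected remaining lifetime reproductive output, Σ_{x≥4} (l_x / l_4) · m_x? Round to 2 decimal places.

270.50

l_4 = 0.094. Conditional survival from age 4 to x is l_x / l_4.
  x=4: (0.094/0.094) × 61 = 61.0000
  x=5: (0.048/0.094) × 118 = 60.2553
  x=6: (0.031/0.094) × 259 = 85.4149
  x=7: (0.015/0.094) × 400 = 63.8298
Sum = 61.0000 + 60.2553 + 85.4149 + 63.8298 = 270.5000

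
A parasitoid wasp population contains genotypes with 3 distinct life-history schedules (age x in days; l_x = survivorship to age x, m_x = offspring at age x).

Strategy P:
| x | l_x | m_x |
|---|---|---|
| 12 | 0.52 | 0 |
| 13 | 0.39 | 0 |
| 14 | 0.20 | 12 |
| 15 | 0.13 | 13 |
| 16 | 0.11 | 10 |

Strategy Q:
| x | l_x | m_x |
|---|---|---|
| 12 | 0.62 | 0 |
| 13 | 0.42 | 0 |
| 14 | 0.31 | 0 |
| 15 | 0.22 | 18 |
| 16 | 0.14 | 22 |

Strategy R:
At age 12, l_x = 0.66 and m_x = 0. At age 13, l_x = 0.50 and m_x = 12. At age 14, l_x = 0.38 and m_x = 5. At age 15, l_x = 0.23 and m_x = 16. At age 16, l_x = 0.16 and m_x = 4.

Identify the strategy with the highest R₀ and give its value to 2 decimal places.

Strategy P: R₀ = 0.52×0 + 0.39×0 + 0.20×12 + 0.13×13 + 0.11×10 = 5.1900
Strategy Q: R₀ = 0.62×0 + 0.42×0 + 0.31×0 + 0.22×18 + 0.14×22 = 7.0400
Strategy R: R₀ = 0.66×0 + 0.50×12 + 0.38×5 + 0.23×16 + 0.16×4 = 12.2200
Highest R₀: strategy R with 12.2200.

12.22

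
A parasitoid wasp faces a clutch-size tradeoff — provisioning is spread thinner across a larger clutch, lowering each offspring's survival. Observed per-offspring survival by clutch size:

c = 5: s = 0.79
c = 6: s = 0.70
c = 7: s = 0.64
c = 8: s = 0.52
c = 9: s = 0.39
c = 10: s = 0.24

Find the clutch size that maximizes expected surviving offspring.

7

Expected surviving offspring = c × s(c):
  c=5: 5 × 0.79 = 3.950
  c=6: 6 × 0.70 = 4.200
  c=7: 7 × 0.64 = 4.480
  c=8: 8 × 0.52 = 4.160
  c=9: 9 × 0.39 = 3.510
  c=10: 10 × 0.24 = 2.400
Maximum at c = 7 (4.480 surviving offspring).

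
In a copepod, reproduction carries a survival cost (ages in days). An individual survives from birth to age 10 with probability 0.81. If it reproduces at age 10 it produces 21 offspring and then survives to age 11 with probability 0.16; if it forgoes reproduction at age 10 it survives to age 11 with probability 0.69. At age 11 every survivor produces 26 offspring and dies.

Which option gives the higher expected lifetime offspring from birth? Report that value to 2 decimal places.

breed at age 10: R₀ = 0.81 × (21 + 0.16 × 26) = 0.81 × 25.1600 = 20.3796
delay to age 11: R₀ = 0.81 × (0.69 × 26) = 0.81 × 17.9400 = 14.5314
Higher: breed at age 10 (20.3796).

20.38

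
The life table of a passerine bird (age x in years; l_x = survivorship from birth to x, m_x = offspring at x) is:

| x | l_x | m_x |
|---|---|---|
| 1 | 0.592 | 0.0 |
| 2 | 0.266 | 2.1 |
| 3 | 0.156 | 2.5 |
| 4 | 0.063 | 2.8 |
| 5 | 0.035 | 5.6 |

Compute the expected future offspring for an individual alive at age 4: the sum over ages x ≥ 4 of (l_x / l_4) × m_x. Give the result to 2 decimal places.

5.91

l_4 = 0.063. Conditional survival from age 4 to x is l_x / l_4.
  x=4: (0.063/0.063) × 2.8 = 2.8000
  x=5: (0.035/0.063) × 5.6 = 3.1111
Sum = 2.8000 + 3.1111 = 5.9111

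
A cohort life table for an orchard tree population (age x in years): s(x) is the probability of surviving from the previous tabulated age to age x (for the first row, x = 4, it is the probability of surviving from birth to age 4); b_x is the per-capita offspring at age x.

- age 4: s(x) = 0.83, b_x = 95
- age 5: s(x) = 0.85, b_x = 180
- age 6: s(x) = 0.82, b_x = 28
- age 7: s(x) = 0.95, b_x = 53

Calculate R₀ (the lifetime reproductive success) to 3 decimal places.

Survivorship from birth: l_x = s_4·s_5·…·s_x.
  l_4 = 0.83000
  l_5 = 0.70550
  l_6 = 0.57851
  l_7 = 0.54958
R₀ = Σ l_x b_x:
  age 4: 0.83000 × 95 = 78.8500
  age 5: 0.70550 × 180 = 126.9900
  age 6: 0.57851 × 28 = 16.1983
  age 7: 0.54958 × 53 = 29.1277
R₀ = 78.8500 + 126.9900 + 16.1983 + 29.1277 = 251.1660

251.166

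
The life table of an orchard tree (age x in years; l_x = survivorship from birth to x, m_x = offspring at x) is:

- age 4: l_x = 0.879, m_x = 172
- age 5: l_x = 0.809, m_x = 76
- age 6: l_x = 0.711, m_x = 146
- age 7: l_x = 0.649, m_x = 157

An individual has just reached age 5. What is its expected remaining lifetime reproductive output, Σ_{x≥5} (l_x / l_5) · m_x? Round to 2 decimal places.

l_5 = 0.809. Conditional survival from age 5 to x is l_x / l_5.
  x=5: (0.809/0.809) × 76 = 76.0000
  x=6: (0.711/0.809) × 146 = 128.3140
  x=7: (0.649/0.809) × 157 = 125.9493
Sum = 76.0000 + 128.3140 + 125.9493 = 330.2633

330.26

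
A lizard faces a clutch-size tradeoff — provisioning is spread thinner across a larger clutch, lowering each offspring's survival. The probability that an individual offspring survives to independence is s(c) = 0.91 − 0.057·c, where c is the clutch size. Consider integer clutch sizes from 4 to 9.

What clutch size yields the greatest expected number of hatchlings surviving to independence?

Expected hatchlings surviving to independence = c × s(c):
  c=4: 4 × 0.682 = 2.728
  c=5: 5 × 0.625 = 3.125
  c=6: 6 × 0.568 = 3.408
  c=7: 7 × 0.511 = 3.577
  c=8: 8 × 0.454 = 3.632
  c=9: 9 × 0.397 = 3.573
Maximum at c = 8 (3.632 hatchlings surviving to independence).

8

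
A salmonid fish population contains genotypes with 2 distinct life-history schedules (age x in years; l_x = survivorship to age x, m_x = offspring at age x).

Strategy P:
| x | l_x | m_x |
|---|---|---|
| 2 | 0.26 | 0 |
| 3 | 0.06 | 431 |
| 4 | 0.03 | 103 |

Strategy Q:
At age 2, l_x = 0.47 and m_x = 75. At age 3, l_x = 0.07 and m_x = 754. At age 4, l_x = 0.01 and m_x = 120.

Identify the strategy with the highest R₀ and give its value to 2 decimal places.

89.23

Strategy P: R₀ = 0.26×0 + 0.06×431 + 0.03×103 = 28.9500
Strategy Q: R₀ = 0.47×75 + 0.07×754 + 0.01×120 = 89.2300
Highest R₀: strategy Q with 89.2300.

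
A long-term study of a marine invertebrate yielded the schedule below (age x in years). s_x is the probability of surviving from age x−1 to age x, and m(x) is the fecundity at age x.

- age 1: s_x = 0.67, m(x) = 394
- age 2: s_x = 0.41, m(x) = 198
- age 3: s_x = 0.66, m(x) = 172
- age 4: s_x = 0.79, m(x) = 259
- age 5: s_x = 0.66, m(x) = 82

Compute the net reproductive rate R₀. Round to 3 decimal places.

394.402

Survivorship from birth: l_x = s_1·s_2·…·s_x.
  l_1 = 0.67000
  l_2 = 0.27470
  l_3 = 0.18130
  l_4 = 0.14323
  l_5 = 0.09453
R₀ = Σ l_x m(x):
  age 1: 0.67000 × 394 = 263.9800
  age 2: 0.27470 × 198 = 54.3906
  age 3: 0.18130 × 172 = 31.1836
  age 4: 0.14323 × 259 = 37.0966
  age 5: 0.09453 × 82 = 7.7515
R₀ = 263.9800 + 54.3906 + 31.1836 + 37.0966 + 7.7515 = 394.4022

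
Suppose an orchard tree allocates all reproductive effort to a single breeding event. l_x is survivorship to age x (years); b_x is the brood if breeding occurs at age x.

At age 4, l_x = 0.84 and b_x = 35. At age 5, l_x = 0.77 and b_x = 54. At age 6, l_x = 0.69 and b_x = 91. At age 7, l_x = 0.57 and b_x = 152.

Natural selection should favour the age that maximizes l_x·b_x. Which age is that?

7

Expected offspring if breeding at age x = l_x × b_x:
  age 4: 0.84 × 35 = 29.400
  age 5: 0.77 × 54 = 41.580
  age 6: 0.69 × 91 = 62.790
  age 7: 0.57 × 152 = 86.640
Maximum at age 7 (86.640).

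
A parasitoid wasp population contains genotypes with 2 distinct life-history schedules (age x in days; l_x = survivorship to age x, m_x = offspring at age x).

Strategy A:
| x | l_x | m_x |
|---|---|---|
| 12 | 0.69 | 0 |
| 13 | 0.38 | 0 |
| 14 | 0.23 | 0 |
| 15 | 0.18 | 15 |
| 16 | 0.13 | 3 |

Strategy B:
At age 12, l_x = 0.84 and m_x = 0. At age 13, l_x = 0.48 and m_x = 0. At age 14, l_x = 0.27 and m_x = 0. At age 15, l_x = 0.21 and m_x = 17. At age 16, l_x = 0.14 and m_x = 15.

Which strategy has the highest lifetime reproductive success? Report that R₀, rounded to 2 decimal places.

5.67

Strategy A: R₀ = 0.69×0 + 0.38×0 + 0.23×0 + 0.18×15 + 0.13×3 = 3.0900
Strategy B: R₀ = 0.84×0 + 0.48×0 + 0.27×0 + 0.21×17 + 0.14×15 = 5.6700
Highest R₀: strategy B with 5.6700.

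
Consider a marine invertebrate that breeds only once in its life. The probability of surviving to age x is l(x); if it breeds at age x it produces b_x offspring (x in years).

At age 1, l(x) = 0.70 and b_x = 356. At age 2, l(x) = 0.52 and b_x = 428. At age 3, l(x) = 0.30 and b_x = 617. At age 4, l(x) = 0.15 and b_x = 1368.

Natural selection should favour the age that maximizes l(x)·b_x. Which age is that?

1

Expected offspring if breeding at age x = l(x) × b_x:
  age 1: 0.70 × 356 = 249.200
  age 2: 0.52 × 428 = 222.560
  age 3: 0.30 × 617 = 185.100
  age 4: 0.15 × 1368 = 205.200
Maximum at age 1 (249.200).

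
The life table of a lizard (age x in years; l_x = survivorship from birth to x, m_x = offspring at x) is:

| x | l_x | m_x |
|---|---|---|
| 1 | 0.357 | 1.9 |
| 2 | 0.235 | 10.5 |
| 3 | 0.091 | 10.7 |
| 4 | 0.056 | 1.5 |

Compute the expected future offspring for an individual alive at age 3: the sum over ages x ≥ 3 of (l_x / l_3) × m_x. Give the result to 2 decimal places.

11.62

l_3 = 0.091. Conditional survival from age 3 to x is l_x / l_3.
  x=3: (0.091/0.091) × 10.7 = 10.7000
  x=4: (0.056/0.091) × 1.5 = 0.9231
Sum = 10.7000 + 0.9231 = 11.6231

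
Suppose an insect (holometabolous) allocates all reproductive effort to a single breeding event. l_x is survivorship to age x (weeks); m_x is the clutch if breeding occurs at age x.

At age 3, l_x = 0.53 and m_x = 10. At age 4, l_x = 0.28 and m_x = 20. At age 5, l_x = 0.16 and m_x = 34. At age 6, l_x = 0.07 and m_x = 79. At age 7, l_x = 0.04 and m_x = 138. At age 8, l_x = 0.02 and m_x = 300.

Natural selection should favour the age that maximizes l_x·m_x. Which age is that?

Expected offspring if breeding at age x = l_x × m_x:
  age 3: 0.53 × 10 = 5.300
  age 4: 0.28 × 20 = 5.600
  age 5: 0.16 × 34 = 5.440
  age 6: 0.07 × 79 = 5.530
  age 7: 0.04 × 138 = 5.520
  age 8: 0.02 × 300 = 6.000
Maximum at age 8 (6.000).

8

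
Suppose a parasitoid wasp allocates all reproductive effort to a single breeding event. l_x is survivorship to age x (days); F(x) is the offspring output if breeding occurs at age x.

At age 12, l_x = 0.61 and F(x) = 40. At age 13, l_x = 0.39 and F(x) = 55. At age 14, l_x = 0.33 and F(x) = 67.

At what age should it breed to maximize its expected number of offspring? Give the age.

Expected offspring if breeding at age x = l_x × F(x):
  age 12: 0.61 × 40 = 24.400
  age 13: 0.39 × 55 = 21.450
  age 14: 0.33 × 67 = 22.110
Maximum at age 12 (24.400).

12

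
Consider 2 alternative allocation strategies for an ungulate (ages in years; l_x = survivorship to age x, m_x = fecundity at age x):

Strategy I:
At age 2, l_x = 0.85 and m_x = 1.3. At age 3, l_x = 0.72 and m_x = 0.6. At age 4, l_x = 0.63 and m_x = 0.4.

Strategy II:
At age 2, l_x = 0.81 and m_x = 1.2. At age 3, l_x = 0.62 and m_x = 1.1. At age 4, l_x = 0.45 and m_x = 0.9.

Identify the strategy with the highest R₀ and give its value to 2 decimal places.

2.06

Strategy I: R₀ = 0.85×1.3 + 0.72×0.6 + 0.63×0.4 = 1.7890
Strategy II: R₀ = 0.81×1.2 + 0.62×1.1 + 0.45×0.9 = 2.0590
Highest R₀: strategy II with 2.0590.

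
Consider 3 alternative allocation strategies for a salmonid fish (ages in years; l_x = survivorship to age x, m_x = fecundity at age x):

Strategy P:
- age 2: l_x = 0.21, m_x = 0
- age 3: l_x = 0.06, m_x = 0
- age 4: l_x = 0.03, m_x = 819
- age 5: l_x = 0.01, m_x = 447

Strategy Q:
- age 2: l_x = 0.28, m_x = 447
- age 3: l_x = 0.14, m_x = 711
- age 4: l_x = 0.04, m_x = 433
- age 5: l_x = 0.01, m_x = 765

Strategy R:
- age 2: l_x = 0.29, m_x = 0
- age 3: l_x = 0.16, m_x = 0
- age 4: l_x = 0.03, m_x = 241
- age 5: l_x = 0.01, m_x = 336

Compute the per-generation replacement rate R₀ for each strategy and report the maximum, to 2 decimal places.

249.67

Strategy P: R₀ = 0.21×0 + 0.06×0 + 0.03×819 + 0.01×447 = 29.0400
Strategy Q: R₀ = 0.28×447 + 0.14×711 + 0.04×433 + 0.01×765 = 249.6700
Strategy R: R₀ = 0.29×0 + 0.16×0 + 0.03×241 + 0.01×336 = 10.5900
Highest R₀: strategy Q with 249.6700.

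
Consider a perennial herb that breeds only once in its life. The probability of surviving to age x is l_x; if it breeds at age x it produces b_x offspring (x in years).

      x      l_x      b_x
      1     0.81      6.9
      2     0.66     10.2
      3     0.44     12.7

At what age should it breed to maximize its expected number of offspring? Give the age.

2

Expected offspring if breeding at age x = l_x × b_x:
  age 1: 0.81 × 6.9 = 5.589
  age 2: 0.66 × 10.2 = 6.732
  age 3: 0.44 × 12.7 = 5.588
Maximum at age 2 (6.732).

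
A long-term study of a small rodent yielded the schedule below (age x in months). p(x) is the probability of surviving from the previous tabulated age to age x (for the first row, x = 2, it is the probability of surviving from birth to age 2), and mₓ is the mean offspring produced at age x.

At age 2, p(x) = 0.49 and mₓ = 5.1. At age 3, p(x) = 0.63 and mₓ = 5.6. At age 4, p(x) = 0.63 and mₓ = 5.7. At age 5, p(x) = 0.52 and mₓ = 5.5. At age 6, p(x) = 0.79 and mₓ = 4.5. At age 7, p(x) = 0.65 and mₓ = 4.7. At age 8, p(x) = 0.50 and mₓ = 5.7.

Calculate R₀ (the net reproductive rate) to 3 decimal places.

Survivorship from birth: l_x = p_2·p_3·…·p_x.
  l_2 = 0.49000
  l_3 = 0.30870
  l_4 = 0.19448
  l_5 = 0.10113
  l_6 = 0.07989
  l_7 = 0.05193
  l_8 = 0.02597
R₀ = Σ l_x mₓ:
  age 2: 0.49000 × 5.1 = 2.4990
  age 3: 0.30870 × 5.6 = 1.7287
  age 4: 0.19448 × 5.7 = 1.1085
  age 5: 0.10113 × 5.5 = 0.5562
  age 6: 0.07989 × 4.5 = 0.3595
  age 7: 0.05193 × 4.7 = 0.2441
  age 8: 0.02597 × 5.7 = 0.1480
R₀ = 2.4990 + 1.7287 + 1.1085 + 0.5562 + 0.3595 + 0.2441 + 0.1480 = 6.6441

6.644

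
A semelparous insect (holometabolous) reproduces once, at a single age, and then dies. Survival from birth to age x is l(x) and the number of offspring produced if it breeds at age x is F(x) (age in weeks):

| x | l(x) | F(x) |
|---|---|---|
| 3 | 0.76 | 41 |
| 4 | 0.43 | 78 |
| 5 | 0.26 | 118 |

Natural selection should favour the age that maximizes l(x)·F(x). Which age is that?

4

Expected offspring if breeding at age x = l(x) × F(x):
  age 3: 0.76 × 41 = 31.160
  age 4: 0.43 × 78 = 33.540
  age 5: 0.26 × 118 = 30.680
Maximum at age 4 (33.540).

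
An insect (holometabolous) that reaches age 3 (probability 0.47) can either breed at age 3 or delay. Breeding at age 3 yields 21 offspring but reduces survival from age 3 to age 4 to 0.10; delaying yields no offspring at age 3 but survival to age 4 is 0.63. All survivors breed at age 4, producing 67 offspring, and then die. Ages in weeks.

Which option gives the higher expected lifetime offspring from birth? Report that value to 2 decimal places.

breed at age 3: R₀ = 0.47 × (21 + 0.10 × 67) = 0.47 × 27.7000 = 13.0190
delay to age 4: R₀ = 0.47 × (0.63 × 67) = 0.47 × 42.2100 = 19.8387
Higher: delay to age 4 (19.8387).

19.84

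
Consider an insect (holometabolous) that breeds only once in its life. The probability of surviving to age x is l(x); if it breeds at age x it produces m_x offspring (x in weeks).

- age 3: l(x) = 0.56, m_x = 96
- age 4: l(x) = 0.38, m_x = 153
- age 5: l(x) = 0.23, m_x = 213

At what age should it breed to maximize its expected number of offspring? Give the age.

4

Expected offspring if breeding at age x = l(x) × m_x:
  age 3: 0.56 × 96 = 53.760
  age 4: 0.38 × 153 = 58.140
  age 5: 0.23 × 213 = 48.990
Maximum at age 4 (58.140).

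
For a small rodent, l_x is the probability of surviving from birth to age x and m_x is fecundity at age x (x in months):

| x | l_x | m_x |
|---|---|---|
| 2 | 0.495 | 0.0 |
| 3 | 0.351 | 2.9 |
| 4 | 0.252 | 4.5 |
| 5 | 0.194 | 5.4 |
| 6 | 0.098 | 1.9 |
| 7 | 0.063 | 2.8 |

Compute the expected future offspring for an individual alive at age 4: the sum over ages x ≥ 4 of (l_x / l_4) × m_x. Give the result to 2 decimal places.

10.10

l_4 = 0.252. Conditional survival from age 4 to x is l_x / l_4.
  x=4: (0.252/0.252) × 4.5 = 4.5000
  x=5: (0.194/0.252) × 5.4 = 4.1571
  x=6: (0.098/0.252) × 1.9 = 0.7389
  x=7: (0.063/0.252) × 2.8 = 0.7000
Sum = 4.5000 + 4.1571 + 0.7389 + 0.7000 = 10.0960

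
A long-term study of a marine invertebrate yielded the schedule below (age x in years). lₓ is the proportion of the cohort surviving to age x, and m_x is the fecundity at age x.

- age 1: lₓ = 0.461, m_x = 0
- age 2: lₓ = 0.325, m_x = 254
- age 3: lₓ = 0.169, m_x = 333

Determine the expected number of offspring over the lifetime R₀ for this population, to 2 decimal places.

138.83

R₀ = Σ lₓ m_x:
  age 1: 0.461 × 0 = 0.0000
  age 2: 0.325 × 254 = 82.5500
  age 3: 0.169 × 333 = 56.2770
R₀ = 0.0000 + 82.5500 + 56.2770 = 138.8270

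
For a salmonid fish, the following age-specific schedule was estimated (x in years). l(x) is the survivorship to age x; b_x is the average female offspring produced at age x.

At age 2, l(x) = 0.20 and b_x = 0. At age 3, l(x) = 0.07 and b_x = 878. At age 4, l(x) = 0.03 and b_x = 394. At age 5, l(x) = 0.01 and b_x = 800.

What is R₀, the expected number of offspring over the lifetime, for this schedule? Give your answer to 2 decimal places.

R₀ = Σ l(x) b_x:
  age 2: 0.20 × 0 = 0.0000
  age 3: 0.07 × 878 = 61.4600
  age 4: 0.03 × 394 = 11.8200
  age 5: 0.01 × 800 = 8.0000
R₀ = 0.0000 + 61.4600 + 11.8200 + 8.0000 = 81.2800

81.28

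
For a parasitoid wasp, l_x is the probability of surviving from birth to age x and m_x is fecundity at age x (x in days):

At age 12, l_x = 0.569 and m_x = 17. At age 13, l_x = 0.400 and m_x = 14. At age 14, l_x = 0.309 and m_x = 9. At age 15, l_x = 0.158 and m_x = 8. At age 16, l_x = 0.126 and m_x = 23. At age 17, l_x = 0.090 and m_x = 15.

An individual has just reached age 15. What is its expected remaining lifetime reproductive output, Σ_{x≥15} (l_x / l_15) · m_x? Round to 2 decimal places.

l_15 = 0.158. Conditional survival from age 15 to x is l_x / l_15.
  x=15: (0.158/0.158) × 8 = 8.0000
  x=16: (0.126/0.158) × 23 = 18.3418
  x=17: (0.090/0.158) × 15 = 8.5443
Sum = 8.0000 + 18.3418 + 8.5443 = 34.8861

34.89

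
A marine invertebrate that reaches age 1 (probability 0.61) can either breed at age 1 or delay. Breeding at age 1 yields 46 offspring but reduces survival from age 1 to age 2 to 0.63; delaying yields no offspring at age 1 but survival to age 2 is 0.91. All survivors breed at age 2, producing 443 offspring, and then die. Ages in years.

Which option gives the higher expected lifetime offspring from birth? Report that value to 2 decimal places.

245.91

breed at age 1: R₀ = 0.61 × (46 + 0.63 × 443) = 0.61 × 325.0900 = 198.3049
delay to age 2: R₀ = 0.61 × (0.91 × 443) = 0.61 × 403.1300 = 245.9093
Higher: delay to age 2 (245.9093).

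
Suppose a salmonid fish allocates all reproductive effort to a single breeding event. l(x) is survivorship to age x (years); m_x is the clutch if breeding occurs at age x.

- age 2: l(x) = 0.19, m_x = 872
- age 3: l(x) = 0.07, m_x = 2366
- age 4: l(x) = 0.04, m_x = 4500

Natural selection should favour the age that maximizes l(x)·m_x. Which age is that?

Expected offspring if breeding at age x = l(x) × m_x:
  age 2: 0.19 × 872 = 165.680
  age 3: 0.07 × 2366 = 165.620
  age 4: 0.04 × 4500 = 180.000
Maximum at age 4 (180.000).

4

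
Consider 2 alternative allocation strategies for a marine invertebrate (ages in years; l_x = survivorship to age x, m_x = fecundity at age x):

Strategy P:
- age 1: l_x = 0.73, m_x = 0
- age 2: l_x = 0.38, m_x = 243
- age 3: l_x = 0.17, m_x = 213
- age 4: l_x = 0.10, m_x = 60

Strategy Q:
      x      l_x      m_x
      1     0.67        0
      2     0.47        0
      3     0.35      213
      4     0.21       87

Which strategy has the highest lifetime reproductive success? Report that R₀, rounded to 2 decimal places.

Strategy P: R₀ = 0.73×0 + 0.38×243 + 0.17×213 + 0.10×60 = 134.5500
Strategy Q: R₀ = 0.67×0 + 0.47×0 + 0.35×213 + 0.21×87 = 92.8200
Highest R₀: strategy P with 134.5500.

134.55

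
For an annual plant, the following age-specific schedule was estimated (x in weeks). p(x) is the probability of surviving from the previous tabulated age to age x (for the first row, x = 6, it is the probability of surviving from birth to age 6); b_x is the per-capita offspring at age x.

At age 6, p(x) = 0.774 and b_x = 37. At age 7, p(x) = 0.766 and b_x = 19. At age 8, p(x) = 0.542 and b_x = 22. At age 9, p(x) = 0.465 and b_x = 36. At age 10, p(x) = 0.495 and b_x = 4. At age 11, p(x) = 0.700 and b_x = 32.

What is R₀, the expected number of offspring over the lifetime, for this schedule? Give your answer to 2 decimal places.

54.30

Survivorship from birth: l_x = p_6·p_7·…·p_x.
  l_6 = 0.77400
  l_7 = 0.59288
  l_8 = 0.32134
  l_9 = 0.14942
  l_10 = 0.07397
  l_11 = 0.05178
R₀ = Σ l_x b_x:
  age 6: 0.77400 × 37 = 28.6380
  age 7: 0.59288 × 19 = 11.2647
  age 8: 0.32134 × 22 = 7.0695
  age 9: 0.14942 × 36 = 5.3791
  age 10: 0.07397 × 4 = 0.2959
  age 11: 0.05178 × 32 = 1.6570
R₀ = 28.6380 + 11.2647 + 7.0695 + 5.3791 + 0.2959 + 1.6570 = 54.3042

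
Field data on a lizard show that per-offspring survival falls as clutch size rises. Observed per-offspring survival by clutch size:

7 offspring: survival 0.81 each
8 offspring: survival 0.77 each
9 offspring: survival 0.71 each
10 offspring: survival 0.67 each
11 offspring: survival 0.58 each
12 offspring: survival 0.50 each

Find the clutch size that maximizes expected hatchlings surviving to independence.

10

Expected hatchlings surviving to independence = c × s(c):
  c=7: 7 × 0.81 = 5.670
  c=8: 8 × 0.77 = 6.160
  c=9: 9 × 0.71 = 6.390
  c=10: 10 × 0.67 = 6.700
  c=11: 11 × 0.58 = 6.380
  c=12: 12 × 0.50 = 6.000
Maximum at c = 10 (6.700 hatchlings surviving to independence).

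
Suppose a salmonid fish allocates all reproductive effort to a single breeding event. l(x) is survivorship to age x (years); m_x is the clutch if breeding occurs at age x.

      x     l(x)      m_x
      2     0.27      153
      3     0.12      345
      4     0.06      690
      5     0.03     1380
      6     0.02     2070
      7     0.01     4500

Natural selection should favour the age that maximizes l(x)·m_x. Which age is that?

Expected offspring if breeding at age x = l(x) × m_x:
  age 2: 0.27 × 153 = 41.310
  age 3: 0.12 × 345 = 41.400
  age 4: 0.06 × 690 = 41.400
  age 5: 0.03 × 1380 = 41.400
  age 6: 0.02 × 2070 = 41.400
  age 7: 0.01 × 4500 = 45.000
Maximum at age 7 (45.000).

7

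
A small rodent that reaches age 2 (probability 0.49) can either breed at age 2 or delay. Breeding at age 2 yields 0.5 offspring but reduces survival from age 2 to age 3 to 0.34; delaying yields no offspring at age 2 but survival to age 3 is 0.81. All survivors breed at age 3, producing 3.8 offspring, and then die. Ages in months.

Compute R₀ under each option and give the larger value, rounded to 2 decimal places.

1.51

breed at age 2: R₀ = 0.49 × (0.5 + 0.34 × 3.8) = 0.49 × 1.7920 = 0.8781
delay to age 3: R₀ = 0.49 × (0.81 × 3.8) = 0.49 × 3.0780 = 1.5082
Higher: delay to age 3 (1.5082).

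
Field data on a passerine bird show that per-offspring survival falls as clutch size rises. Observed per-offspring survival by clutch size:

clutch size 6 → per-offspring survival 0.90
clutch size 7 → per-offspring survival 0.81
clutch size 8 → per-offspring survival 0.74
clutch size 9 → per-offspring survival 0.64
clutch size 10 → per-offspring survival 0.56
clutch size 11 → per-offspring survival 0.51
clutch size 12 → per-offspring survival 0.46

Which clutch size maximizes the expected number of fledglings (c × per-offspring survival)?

8

Expected fledglings = c × s(c):
  c=6: 6 × 0.90 = 5.400
  c=7: 7 × 0.81 = 5.670
  c=8: 8 × 0.74 = 5.920
  c=9: 9 × 0.64 = 5.760
  c=10: 10 × 0.56 = 5.600
  c=11: 11 × 0.51 = 5.610
  c=12: 12 × 0.46 = 5.520
Maximum at c = 8 (5.920 fledglings).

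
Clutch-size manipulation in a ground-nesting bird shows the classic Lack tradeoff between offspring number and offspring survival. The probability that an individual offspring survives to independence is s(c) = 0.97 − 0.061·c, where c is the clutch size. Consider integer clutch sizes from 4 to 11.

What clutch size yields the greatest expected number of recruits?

Expected recruits = c × s(c):
  c=4: 4 × 0.726 = 2.904
  c=5: 5 × 0.665 = 3.325
  c=6: 6 × 0.604 = 3.624
  c=7: 7 × 0.543 = 3.801
  c=8: 8 × 0.482 = 3.856
  c=9: 9 × 0.421 = 3.789
  c=10: 10 × 0.360 = 3.600
  c=11: 11 × 0.299 = 3.289
Maximum at c = 8 (3.856 recruits).

8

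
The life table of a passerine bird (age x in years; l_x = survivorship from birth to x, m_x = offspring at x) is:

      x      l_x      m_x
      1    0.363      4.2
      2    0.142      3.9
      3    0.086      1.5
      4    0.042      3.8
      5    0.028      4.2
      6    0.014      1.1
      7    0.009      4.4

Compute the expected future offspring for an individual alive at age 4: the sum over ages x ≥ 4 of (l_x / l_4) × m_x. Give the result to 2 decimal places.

l_4 = 0.042. Conditional survival from age 4 to x is l_x / l_4.
  x=4: (0.042/0.042) × 3.8 = 3.8000
  x=5: (0.028/0.042) × 4.2 = 2.8000
  x=6: (0.014/0.042) × 1.1 = 0.3667
  x=7: (0.009/0.042) × 4.4 = 0.9429
Sum = 3.8000 + 2.8000 + 0.3667 + 0.9429 = 7.9095

7.91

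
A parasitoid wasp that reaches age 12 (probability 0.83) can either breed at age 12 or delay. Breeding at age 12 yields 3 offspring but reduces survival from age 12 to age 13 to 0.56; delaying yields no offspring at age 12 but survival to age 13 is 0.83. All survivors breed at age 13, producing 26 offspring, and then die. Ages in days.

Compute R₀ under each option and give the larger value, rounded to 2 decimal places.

17.91

breed at age 12: R₀ = 0.83 × (3 + 0.56 × 26) = 0.83 × 17.5600 = 14.5748
delay to age 13: R₀ = 0.83 × (0.83 × 26) = 0.83 × 21.5800 = 17.9114
Higher: delay to age 13 (17.9114).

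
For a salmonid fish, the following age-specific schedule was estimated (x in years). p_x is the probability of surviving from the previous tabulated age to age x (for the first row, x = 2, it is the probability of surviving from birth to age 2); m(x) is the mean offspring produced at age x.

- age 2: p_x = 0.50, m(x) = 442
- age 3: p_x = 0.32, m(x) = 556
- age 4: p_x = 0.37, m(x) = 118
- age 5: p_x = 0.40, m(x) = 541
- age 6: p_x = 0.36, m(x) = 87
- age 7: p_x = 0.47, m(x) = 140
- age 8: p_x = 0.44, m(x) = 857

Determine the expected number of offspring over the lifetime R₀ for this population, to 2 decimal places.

332.57

Survivorship from birth: l_x = p_2·p_3·…·p_x.
  l_2 = 0.50000
  l_3 = 0.16000
  l_4 = 0.05920
  l_5 = 0.02368
  l_6 = 0.00852
  l_7 = 0.00401
  l_8 = 0.00176
R₀ = Σ l_x m(x):
  age 2: 0.50000 × 442 = 221.0000
  age 3: 0.16000 × 556 = 88.9600
  age 4: 0.05920 × 118 = 6.9856
  age 5: 0.02368 × 541 = 12.8109
  age 6: 0.00852 × 87 = 0.7412
  age 7: 0.00401 × 140 = 0.5614
  age 8: 0.00176 × 857 = 1.5083
R₀ = 221.0000 + 88.9600 + 6.9856 + 12.8109 + 0.7412 + 0.5614 + 1.5083 = 332.5674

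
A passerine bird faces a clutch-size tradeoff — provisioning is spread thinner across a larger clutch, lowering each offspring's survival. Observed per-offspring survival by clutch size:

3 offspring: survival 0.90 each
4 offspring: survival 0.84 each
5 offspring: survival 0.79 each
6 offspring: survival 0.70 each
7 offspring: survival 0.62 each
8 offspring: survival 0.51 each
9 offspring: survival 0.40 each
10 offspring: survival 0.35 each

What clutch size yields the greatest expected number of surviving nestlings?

7

Expected surviving nestlings = c × s(c):
  c=3: 3 × 0.90 = 2.700
  c=4: 4 × 0.84 = 3.360
  c=5: 5 × 0.79 = 3.950
  c=6: 6 × 0.70 = 4.200
  c=7: 7 × 0.62 = 4.340
  c=8: 8 × 0.51 = 4.080
  c=9: 9 × 0.40 = 3.600
  c=10: 10 × 0.35 = 3.500
Maximum at c = 7 (4.340 surviving nestlings).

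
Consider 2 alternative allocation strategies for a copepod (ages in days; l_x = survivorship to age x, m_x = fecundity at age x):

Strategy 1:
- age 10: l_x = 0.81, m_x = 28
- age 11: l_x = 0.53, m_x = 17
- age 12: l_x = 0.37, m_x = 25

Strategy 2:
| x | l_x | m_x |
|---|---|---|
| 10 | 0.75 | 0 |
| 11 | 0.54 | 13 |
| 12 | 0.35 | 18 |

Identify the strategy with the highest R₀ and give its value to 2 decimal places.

40.94

Strategy 1: R₀ = 0.81×28 + 0.53×17 + 0.37×25 = 40.9400
Strategy 2: R₀ = 0.75×0 + 0.54×13 + 0.35×18 = 13.3200
Highest R₀: strategy 1 with 40.9400.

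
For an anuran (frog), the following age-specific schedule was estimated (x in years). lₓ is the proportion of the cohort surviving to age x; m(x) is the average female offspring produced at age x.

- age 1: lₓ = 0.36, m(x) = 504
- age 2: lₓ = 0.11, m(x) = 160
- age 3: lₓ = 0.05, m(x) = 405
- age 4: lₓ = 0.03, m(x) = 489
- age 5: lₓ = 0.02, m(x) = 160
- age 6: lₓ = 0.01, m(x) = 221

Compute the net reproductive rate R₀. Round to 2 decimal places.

R₀ = Σ lₓ m(x):
  age 1: 0.36 × 504 = 181.4400
  age 2: 0.11 × 160 = 17.6000
  age 3: 0.05 × 405 = 20.2500
  age 4: 0.03 × 489 = 14.6700
  age 5: 0.02 × 160 = 3.2000
  age 6: 0.01 × 221 = 2.2100
R₀ = 181.4400 + 17.6000 + 20.2500 + 14.6700 + 3.2000 + 2.2100 = 239.3700

239.37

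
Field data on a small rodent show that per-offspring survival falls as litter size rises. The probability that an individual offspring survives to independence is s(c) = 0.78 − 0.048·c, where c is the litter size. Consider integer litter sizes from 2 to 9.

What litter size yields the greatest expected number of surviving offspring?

8

Expected surviving offspring = c × s(c):
  c=2: 2 × 0.684 = 1.368
  c=3: 3 × 0.636 = 1.908
  c=4: 4 × 0.588 = 2.352
  c=5: 5 × 0.540 = 2.700
  c=6: 6 × 0.492 = 2.952
  c=7: 7 × 0.444 = 3.108
  c=8: 8 × 0.396 = 3.168
  c=9: 9 × 0.348 = 3.132
Maximum at c = 8 (3.168 surviving offspring).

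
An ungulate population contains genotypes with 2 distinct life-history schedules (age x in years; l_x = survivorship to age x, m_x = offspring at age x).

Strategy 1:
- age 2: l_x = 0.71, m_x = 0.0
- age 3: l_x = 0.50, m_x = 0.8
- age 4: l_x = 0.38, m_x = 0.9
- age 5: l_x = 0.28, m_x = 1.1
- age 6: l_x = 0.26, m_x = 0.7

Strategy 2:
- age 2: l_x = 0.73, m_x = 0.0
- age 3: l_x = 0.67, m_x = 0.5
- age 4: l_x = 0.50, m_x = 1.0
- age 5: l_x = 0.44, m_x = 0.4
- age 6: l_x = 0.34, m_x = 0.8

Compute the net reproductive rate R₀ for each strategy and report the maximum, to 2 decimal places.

Strategy 1: R₀ = 0.71×0.0 + 0.50×0.8 + 0.38×0.9 + 0.28×1.1 + 0.26×0.7 = 1.2320
Strategy 2: R₀ = 0.73×0.0 + 0.67×0.5 + 0.50×1.0 + 0.44×0.4 + 0.34×0.8 = 1.2830
Highest R₀: strategy 2 with 1.2830.

1.28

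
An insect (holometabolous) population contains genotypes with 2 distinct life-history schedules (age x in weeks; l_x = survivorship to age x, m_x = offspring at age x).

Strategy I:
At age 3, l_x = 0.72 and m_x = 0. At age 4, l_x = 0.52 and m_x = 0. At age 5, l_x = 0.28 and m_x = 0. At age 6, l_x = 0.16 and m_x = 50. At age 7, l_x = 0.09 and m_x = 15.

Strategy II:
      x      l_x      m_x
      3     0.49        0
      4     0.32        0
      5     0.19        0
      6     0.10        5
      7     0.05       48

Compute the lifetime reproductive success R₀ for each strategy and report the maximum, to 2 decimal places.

9.35

Strategy I: R₀ = 0.72×0 + 0.52×0 + 0.28×0 + 0.16×50 + 0.09×15 = 9.3500
Strategy II: R₀ = 0.49×0 + 0.32×0 + 0.19×0 + 0.10×5 + 0.05×48 = 2.9000
Highest R₀: strategy I with 9.3500.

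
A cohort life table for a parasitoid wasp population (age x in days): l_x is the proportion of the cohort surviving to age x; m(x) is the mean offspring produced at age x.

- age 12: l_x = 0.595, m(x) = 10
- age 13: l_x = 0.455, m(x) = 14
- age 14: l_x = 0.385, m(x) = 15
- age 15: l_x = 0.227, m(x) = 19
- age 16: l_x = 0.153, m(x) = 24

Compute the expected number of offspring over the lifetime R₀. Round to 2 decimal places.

26.08

R₀ = Σ l_x m(x):
  age 12: 0.595 × 10 = 5.9500
  age 13: 0.455 × 14 = 6.3700
  age 14: 0.385 × 15 = 5.7750
  age 15: 0.227 × 19 = 4.3130
  age 16: 0.153 × 24 = 3.6720
R₀ = 5.9500 + 6.3700 + 5.7750 + 4.3130 + 3.6720 = 26.0800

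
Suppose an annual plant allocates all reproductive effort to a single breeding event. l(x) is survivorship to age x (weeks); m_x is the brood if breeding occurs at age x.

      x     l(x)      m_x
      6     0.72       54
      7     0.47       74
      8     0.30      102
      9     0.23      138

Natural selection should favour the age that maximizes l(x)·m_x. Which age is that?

6

Expected offspring if breeding at age x = l(x) × m_x:
  age 6: 0.72 × 54 = 38.880
  age 7: 0.47 × 74 = 34.780
  age 8: 0.30 × 102 = 30.600
  age 9: 0.23 × 138 = 31.740
Maximum at age 6 (38.880).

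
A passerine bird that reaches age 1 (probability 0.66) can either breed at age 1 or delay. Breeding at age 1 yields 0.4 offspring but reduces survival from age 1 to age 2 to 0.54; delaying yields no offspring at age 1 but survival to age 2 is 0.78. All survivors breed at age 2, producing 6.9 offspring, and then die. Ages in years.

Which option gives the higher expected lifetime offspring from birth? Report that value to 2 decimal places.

3.55

breed at age 1: R₀ = 0.66 × (0.4 + 0.54 × 6.9) = 0.66 × 4.1260 = 2.7232
delay to age 2: R₀ = 0.66 × (0.78 × 6.9) = 0.66 × 5.3820 = 3.5521
Higher: delay to age 2 (3.5521).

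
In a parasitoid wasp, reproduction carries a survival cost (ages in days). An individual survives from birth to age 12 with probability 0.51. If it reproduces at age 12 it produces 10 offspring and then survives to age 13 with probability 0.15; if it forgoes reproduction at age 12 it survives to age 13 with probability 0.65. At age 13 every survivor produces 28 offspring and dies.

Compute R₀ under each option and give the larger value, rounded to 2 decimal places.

breed at age 12: R₀ = 0.51 × (10 + 0.15 × 28) = 0.51 × 14.2000 = 7.2420
delay to age 13: R₀ = 0.51 × (0.65 × 28) = 0.51 × 18.2000 = 9.2820
Higher: delay to age 13 (9.2820).

9.28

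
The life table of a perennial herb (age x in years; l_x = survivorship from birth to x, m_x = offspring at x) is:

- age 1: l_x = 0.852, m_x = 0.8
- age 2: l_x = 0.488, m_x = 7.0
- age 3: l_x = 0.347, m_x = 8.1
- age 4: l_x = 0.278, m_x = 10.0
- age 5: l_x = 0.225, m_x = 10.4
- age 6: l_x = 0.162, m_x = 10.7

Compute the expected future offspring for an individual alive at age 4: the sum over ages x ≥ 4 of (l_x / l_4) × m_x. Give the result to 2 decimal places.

24.65

l_4 = 0.278. Conditional survival from age 4 to x is l_x / l_4.
  x=4: (0.278/0.278) × 10.0 = 10.0000
  x=5: (0.225/0.278) × 10.4 = 8.4173
  x=6: (0.162/0.278) × 10.7 = 6.2353
Sum = 10.0000 + 8.4173 + 6.2353 = 24.6525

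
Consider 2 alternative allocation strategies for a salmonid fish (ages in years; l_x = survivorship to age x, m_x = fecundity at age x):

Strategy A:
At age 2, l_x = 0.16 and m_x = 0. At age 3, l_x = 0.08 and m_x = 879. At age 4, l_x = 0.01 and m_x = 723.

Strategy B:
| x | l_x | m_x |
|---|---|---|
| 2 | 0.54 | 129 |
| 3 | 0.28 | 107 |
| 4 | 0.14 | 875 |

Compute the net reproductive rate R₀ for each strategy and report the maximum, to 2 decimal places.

222.12

Strategy A: R₀ = 0.16×0 + 0.08×879 + 0.01×723 = 77.5500
Strategy B: R₀ = 0.54×129 + 0.28×107 + 0.14×875 = 222.1200
Highest R₀: strategy B with 222.1200.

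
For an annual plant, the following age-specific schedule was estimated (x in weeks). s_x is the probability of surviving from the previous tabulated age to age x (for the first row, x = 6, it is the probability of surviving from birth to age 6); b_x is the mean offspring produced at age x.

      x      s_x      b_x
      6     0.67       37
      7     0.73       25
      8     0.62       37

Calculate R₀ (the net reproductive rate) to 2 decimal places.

Survivorship from birth: l_x = s_6·s_7·…·s_x.
  l_6 = 0.67000
  l_7 = 0.48910
  l_8 = 0.30324
R₀ = Σ l_x b_x:
  age 6: 0.67000 × 37 = 24.7900
  age 7: 0.48910 × 25 = 12.2275
  age 8: 0.30324 × 37 = 11.2199
R₀ = 24.7900 + 12.2275 + 11.2199 = 48.2374

48.24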